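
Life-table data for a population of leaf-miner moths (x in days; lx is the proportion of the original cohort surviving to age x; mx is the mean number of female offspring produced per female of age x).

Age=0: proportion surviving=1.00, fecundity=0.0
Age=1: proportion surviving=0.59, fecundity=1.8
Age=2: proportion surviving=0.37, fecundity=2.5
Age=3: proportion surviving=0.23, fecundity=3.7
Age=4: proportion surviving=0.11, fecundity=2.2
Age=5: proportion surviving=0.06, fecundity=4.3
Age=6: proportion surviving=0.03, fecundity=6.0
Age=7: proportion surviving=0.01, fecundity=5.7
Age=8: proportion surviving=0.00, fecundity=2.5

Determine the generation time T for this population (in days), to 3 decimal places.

lx·mx: 0, 1.062, 0.925, 0.851, 0.242, 0.258, 0.18, 0.057, 0 → R0 = 3.575
x·lx·mx: 0, 1.062, 1.85, 2.553, 0.968, 1.29, 1.08, 0.399, 0 → Σ = 9.202
T = 9.202 / 3.575 = 2.573986… → 2.574

2.574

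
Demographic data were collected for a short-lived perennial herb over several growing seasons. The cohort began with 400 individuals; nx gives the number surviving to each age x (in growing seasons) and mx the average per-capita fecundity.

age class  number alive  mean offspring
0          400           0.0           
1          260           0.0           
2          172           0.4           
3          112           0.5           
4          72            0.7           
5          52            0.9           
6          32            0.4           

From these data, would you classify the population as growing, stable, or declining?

declining

lx = nx/n0 = nx/400: 1, 0.65, 0.43, 0.28, 0.18, 0.13, 0.08
R0 = Σ lx·mx = 0 + 0 + 0.172 + 0.14 + 0.126 + 0.117 + 0.032 = 0.587
R0 < 1, so the population is declining.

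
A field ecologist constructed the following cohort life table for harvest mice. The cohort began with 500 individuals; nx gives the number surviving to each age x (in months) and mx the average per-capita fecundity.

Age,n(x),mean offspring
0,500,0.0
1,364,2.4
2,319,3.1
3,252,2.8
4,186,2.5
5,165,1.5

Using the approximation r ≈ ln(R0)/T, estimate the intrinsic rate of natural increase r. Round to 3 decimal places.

lx = nx/n0 = nx/500: 1, 0.728, 0.638, 0.504, 0.372, 0.33
R0 = Σ lx·mx = 0 + 1.7472 + 1.9778 + 1.4112 + 0.93 + 0.495 = 6.5612
Σ x·lx·mx = 16.1314; T = 16.1314/6.5612 = 2.45861…
r ≈ ln(R0)/T = ln(6.5612)/2.45861… = 0.76514… → 0.765

0.765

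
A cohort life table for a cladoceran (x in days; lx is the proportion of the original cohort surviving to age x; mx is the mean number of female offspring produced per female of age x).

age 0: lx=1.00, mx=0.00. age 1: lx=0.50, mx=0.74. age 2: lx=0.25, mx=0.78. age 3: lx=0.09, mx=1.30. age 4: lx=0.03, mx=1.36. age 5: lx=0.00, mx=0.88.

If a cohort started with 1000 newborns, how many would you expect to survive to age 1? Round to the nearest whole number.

Expected survivors = N0 · l_1 = 1000 × 0.50 = 500 → 500

500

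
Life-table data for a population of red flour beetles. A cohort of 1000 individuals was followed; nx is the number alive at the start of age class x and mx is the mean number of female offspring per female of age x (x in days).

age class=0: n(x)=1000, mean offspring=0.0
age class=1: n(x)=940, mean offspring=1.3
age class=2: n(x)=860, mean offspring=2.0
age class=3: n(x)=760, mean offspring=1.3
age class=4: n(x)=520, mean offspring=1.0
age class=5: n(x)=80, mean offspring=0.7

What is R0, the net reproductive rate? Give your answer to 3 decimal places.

4.506

lx = nx/n0 = nx/1000: 1, 0.94, 0.86, 0.76, 0.52, 0.08
lx·mx by age: 0, 1.222, 1.72, 0.988, 0.52, 0.056
R0 = Σ lx·mx = 4.506 → 4.506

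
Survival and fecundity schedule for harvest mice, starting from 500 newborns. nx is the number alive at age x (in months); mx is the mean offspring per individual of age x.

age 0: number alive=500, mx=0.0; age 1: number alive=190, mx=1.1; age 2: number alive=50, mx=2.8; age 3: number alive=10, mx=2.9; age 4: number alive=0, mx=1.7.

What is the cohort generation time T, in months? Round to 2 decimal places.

lx = nx/n0 = nx/500: 1, 0.38, 0.1, 0.02, 0
lx·mx: 0, 0.418, 0.28, 0.058, 0 → R0 = 0.756
x·lx·mx: 0, 0.418, 0.56, 0.174, 0 → Σ = 1.152
T = 1.152 / 0.756 = 1.52381… → 1.52

1.52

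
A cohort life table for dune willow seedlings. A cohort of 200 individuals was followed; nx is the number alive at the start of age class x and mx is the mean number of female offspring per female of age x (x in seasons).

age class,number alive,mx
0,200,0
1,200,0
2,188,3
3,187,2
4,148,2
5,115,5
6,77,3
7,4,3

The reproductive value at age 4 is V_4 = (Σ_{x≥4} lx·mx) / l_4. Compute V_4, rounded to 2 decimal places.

7.53

lx = nx/n0 = nx/200: 1, 1, 0.94, 0.935, 0.74, 0.575, 0.385, 0.02
lx·mx for x ≥ 4: 1.48, 2.875, 1.155, 0.06 → sum = 5.57
V_4 = 5.57 / l_4 = 5.57 / 0.74 = 7.527027… → 7.53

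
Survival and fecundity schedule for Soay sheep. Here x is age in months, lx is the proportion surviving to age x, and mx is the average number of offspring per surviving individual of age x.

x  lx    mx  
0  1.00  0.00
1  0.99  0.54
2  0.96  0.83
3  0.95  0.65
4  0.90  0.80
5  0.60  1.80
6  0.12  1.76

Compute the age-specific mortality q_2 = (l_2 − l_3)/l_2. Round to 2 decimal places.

0.01

q_2 = (l_2 − l_3) / l_2 = (0.96 − 0.95) / 0.96
     = 0.01 / 0.96 = 0.010417… → 0.01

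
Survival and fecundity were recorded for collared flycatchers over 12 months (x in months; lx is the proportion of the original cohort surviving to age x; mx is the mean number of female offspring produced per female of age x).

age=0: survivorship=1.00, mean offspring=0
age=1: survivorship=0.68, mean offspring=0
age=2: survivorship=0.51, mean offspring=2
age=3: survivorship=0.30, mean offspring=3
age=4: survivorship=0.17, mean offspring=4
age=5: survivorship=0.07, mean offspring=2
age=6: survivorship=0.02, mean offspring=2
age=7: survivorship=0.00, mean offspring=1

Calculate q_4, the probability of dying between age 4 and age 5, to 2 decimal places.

0.59

q_4 = (l_4 − l_5) / l_4 = (0.17 − 0.07) / 0.17
     = 0.1 / 0.17 = 0.588235… → 0.59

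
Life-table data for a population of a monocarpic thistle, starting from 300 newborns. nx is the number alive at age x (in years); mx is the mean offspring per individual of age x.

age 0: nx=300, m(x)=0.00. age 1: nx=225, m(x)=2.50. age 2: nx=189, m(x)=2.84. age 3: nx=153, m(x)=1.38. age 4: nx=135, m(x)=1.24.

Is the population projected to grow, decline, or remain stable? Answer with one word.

growing

lx = nx/n0 = nx/300: 1, 0.75, 0.63, 0.51, 0.45
R0 = Σ lx·mx = 0 + 1.875 + 1.7892 + 0.7038 + 0.558 = 4.926
R0 > 1, so the population is growing.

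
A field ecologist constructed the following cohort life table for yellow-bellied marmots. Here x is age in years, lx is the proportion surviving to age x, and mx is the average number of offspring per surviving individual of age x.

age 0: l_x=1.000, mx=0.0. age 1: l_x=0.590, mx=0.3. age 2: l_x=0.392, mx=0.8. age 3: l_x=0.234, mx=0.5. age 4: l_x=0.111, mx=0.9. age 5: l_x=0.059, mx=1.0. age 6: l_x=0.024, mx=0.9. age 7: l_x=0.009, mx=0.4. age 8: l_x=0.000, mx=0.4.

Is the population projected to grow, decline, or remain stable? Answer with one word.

R0 = Σ lx·mx = 0 + 0.177 + 0.3136 + 0.117 + 0.0999 + 0.059 + 0.0216 + 0.0036 + 0 = 0.7917
R0 < 1, so the population is declining.

declining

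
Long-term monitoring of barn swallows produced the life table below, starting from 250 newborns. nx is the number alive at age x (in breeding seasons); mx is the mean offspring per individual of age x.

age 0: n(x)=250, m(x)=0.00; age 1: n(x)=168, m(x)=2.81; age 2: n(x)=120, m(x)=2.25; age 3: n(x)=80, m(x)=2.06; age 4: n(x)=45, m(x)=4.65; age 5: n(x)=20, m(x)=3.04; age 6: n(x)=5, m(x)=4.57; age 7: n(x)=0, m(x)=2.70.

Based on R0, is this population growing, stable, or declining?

lx = nx/n0 = nx/250: 1, 0.672, 0.48, 0.32, 0.18, 0.08, 0.02, 0
R0 = Σ lx·mx = 0 + 1.88832 + 1.08 + 0.6592 + 0.837 + 0.2432 + 0.0914 + 0 = 4.79912
R0 > 1, so the population is growing.

growing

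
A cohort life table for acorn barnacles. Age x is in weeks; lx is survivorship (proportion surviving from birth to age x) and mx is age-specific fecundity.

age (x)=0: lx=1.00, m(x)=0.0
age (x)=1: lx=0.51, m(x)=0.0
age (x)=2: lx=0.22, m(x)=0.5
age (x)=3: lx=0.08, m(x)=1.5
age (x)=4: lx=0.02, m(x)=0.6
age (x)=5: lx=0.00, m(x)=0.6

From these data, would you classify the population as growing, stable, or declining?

R0 = Σ lx·mx = 0 + 0 + 0.11 + 0.12 + 0.012 + 0 = 0.242
R0 < 1, so the population is declining.

declining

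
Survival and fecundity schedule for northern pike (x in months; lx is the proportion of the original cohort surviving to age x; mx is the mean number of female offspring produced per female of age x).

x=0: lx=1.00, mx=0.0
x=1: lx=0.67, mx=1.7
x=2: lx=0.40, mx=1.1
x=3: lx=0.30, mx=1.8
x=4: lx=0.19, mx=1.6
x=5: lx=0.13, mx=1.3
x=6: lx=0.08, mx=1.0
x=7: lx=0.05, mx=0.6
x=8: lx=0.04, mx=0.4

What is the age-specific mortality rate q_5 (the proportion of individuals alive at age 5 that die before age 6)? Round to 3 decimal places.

0.385

q_5 = (l_5 − l_6) / l_5 = (0.13 − 0.08) / 0.13
     = 0.05 / 0.13 = 0.384615… → 0.385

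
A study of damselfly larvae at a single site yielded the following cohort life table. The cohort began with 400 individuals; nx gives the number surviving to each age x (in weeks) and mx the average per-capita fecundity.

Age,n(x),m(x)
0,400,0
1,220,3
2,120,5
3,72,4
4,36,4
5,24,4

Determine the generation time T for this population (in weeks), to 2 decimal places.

2.11

lx = nx/n0 = nx/400: 1, 0.55, 0.3, 0.18, 0.09, 0.06
lx·mx: 0, 1.65, 1.5, 0.72, 0.36, 0.24 → R0 = 4.47
x·lx·mx: 0, 1.65, 3, 2.16, 1.44, 1.2 → Σ = 9.45
T = 9.45 / 4.47 = 2.114094… → 2.11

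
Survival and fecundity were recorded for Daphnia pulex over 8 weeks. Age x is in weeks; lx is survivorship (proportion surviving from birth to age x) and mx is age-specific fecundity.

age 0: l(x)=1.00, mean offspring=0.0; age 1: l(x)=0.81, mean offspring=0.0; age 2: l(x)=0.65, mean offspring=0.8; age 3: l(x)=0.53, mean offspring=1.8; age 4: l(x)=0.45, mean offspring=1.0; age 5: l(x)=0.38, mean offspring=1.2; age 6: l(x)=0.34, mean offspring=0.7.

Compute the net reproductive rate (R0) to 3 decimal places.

lx·mx by age: 0, 0, 0.52, 0.954, 0.45, 0.456, 0.238
R0 = Σ lx·mx = 2.618 → 2.618

2.618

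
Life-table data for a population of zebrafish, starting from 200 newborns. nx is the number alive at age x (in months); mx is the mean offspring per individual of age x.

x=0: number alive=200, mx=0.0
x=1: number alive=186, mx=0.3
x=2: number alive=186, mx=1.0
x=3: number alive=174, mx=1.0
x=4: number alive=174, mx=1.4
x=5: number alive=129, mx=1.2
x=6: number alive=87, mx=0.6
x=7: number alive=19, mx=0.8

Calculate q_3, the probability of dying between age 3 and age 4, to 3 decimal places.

lx = nx/n0 = nx/200: 1, 0.93, 0.93, 0.87, 0.87, 0.645, 0.435, 0.095
q_3 = (l_3 − l_4) / l_3 = (0.87 − 0.87) / 0.87
     = 0 / 0.87 = 0 → 0.000

0.000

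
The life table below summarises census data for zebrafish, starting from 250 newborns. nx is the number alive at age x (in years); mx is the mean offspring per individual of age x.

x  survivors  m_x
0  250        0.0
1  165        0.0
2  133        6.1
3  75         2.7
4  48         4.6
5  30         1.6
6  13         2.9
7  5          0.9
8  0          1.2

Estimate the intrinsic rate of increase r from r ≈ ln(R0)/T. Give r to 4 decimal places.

lx = nx/n0 = nx/250: 1, 0.66, 0.532, 0.3, 0.192, 0.12, 0.052, 0.02, 0
R0 = Σ lx·mx = 0 + 0 + 3.2452 + 0.81 + 0.8832 + 0.192 + 0.1508 + 0.018 + 0 = 5.2992
Σ x·lx·mx = 14.444; T = 14.444/5.2992 = 2.72569…
r ≈ ln(R0)/T = ln(5.2992)/2.72569… = 0.611791… → 0.6118

0.6118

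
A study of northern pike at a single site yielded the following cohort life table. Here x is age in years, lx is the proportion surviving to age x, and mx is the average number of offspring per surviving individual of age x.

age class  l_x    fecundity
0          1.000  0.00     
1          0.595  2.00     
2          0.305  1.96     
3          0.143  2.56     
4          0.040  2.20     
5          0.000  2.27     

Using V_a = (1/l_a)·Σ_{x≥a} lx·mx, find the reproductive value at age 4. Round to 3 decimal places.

lx·mx for x ≥ 4: 0.088, 0 → sum = 0.088
V_4 = 0.088 / l_4 = 0.088 / 0.04 = 2.2 → 2.200

2.200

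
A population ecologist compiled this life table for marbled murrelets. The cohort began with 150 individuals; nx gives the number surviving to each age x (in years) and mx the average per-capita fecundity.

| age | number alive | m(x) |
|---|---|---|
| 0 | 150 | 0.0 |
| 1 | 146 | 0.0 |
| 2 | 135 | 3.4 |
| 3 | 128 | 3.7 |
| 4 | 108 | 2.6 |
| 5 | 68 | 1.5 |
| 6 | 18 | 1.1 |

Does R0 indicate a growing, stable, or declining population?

lx = nx/n0 = nx/150: 1, 0.97333…, 0.9, 0.85333…, 0.72, 0.45333…, 0.12
R0 = Σ lx·mx = 0 + 0 + 3.06 + 3.157333… + 1.872 + 0.68… + 0.132 = 8.901333…
R0 > 1, so the population is growing.

growing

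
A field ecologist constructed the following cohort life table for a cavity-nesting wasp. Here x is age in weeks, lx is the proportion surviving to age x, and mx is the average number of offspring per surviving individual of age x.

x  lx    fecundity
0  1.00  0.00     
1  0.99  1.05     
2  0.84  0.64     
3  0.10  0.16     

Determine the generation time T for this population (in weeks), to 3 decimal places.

lx·mx: 0, 1.0395, 0.5376, 0.016 → R0 = 1.5931
x·lx·mx: 0, 1.0395, 1.0752, 0.048 → Σ = 2.1627
T = 2.1627 / 1.5931 = 1.357542… → 1.358

1.358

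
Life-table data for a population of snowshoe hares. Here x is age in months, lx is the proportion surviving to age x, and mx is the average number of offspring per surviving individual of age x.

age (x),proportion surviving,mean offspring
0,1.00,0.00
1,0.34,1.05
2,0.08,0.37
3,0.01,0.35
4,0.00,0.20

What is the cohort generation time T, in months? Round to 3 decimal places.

1.094

lx·mx: 0, 0.357, 0.0296, 0.0035, 0 → R0 = 0.3901
x·lx·mx: 0, 0.357, 0.0592, 0.0105, 0 → Σ = 0.4267
T = 0.4267 / 0.3901 = 1.093822… → 1.094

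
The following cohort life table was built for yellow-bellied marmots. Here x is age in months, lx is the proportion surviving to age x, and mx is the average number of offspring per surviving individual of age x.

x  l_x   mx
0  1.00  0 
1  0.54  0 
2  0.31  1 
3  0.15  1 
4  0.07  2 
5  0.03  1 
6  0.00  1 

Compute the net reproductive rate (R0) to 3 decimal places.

lx·mx by age: 0, 0, 0.31, 0.15, 0.14, 0.03, 0
R0 = Σ lx·mx = 0.63 → 0.630

0.630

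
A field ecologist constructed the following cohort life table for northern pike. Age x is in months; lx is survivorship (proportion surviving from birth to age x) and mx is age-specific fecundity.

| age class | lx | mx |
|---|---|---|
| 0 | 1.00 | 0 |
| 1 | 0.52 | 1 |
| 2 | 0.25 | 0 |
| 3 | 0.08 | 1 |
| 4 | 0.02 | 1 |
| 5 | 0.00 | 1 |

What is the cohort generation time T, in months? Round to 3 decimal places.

lx·mx: 0, 0.52, 0, 0.08, 0.02, 0 → R0 = 0.62
x·lx·mx: 0, 0.52, 0, 0.24, 0.08, 0 → Σ = 0.84
T = 0.84 / 0.62 = 1.354839… → 1.355

1.355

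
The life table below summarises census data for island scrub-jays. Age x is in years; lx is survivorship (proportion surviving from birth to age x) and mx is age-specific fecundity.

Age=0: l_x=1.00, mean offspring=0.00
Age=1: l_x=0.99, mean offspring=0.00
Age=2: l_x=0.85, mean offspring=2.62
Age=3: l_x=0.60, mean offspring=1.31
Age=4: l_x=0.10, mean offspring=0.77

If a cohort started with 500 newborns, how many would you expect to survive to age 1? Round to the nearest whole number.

Expected survivors = N0 · l_1 = 500 × 0.99 = 495 → 495

495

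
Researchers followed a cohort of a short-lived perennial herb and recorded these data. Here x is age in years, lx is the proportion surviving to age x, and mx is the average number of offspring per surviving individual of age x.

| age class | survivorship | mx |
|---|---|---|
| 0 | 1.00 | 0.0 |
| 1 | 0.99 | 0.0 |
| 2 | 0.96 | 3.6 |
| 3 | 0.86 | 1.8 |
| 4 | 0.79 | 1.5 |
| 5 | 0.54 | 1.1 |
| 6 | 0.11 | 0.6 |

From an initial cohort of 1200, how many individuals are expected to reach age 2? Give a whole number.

Expected survivors = N0 · l_2 = 1200 × 0.96 = 1152 → 1152

1152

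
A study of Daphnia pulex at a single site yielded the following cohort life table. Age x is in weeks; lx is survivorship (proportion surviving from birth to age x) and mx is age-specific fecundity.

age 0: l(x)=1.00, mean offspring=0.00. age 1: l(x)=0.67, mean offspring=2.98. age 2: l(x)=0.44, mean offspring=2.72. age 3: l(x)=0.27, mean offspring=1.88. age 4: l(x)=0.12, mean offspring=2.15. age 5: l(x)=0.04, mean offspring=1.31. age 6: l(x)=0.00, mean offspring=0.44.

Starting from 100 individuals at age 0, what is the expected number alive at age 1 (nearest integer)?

Expected survivors = N0 · l_1 = 100 × 0.67 = 67 → 67

67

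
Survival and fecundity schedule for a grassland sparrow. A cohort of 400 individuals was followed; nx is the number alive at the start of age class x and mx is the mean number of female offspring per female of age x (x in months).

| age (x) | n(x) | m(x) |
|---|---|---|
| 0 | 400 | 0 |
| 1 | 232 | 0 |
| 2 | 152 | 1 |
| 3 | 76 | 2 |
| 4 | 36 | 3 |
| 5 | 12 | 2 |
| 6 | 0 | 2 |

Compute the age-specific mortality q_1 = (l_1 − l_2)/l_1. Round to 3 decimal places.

lx = nx/n0 = nx/400: 1, 0.58, 0.38, 0.19, 0.09, 0.03, 0
q_1 = (l_1 − l_2) / l_1 = (0.58 − 0.38) / 0.58
     = 0.2 / 0.58 = 0.344828… → 0.345

0.345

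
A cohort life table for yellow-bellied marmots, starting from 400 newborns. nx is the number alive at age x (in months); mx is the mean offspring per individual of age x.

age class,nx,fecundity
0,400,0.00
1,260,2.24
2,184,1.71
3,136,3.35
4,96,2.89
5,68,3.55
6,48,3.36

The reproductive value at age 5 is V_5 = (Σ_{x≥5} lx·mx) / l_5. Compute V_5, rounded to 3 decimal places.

lx = nx/n0 = nx/400: 1, 0.65, 0.46, 0.34, 0.24, 0.17, 0.12
lx·mx for x ≥ 5: 0.6035, 0.4032 → sum = 1.0067
V_5 = 1.0067 / l_5 = 1.0067 / 0.17 = 5.921765… → 5.922

5.922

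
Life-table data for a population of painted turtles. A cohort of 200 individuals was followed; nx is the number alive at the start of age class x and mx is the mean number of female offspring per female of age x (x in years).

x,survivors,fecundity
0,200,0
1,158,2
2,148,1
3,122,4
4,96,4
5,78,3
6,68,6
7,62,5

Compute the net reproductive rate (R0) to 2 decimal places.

11.44

lx = nx/n0 = nx/200: 1, 0.79, 0.74, 0.61, 0.48, 0.39, 0.34, 0.31
lx·mx by age: 0, 1.58, 0.74, 2.44, 1.92, 1.17, 2.04, 1.55
R0 = Σ lx·mx = 11.44 → 11.44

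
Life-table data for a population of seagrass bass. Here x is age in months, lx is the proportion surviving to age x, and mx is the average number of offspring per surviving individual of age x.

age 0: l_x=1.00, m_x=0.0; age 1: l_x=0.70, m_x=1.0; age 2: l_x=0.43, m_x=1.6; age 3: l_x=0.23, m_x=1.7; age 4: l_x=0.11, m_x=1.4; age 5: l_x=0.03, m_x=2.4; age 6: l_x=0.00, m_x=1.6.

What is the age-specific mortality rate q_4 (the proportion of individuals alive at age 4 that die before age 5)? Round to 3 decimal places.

q_4 = (l_4 − l_5) / l_4 = (0.11 − 0.03) / 0.11
     = 0.08 / 0.11 = 0.727273… → 0.727

0.727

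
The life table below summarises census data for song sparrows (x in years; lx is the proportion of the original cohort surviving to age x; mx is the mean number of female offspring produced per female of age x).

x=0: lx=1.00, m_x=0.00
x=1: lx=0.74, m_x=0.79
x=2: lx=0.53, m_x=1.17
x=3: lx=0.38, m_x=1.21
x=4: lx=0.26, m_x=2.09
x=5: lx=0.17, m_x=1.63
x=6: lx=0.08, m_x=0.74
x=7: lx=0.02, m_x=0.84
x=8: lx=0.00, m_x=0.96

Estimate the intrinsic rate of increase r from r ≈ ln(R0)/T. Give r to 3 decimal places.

R0 = Σ lx·mx = 0 + 0.5846 + 0.6201 + 0.4598 + 0.5434 + 0.2771 + 0.0592 + 0.0168 + 0 = 2.561
Σ x·lx·mx = 7.2361; T = 7.2361/2.561 = 2.8255…
r ≈ ln(R0)/T = ln(2.561)/2.8255… = 0.33283… → 0.333

0.333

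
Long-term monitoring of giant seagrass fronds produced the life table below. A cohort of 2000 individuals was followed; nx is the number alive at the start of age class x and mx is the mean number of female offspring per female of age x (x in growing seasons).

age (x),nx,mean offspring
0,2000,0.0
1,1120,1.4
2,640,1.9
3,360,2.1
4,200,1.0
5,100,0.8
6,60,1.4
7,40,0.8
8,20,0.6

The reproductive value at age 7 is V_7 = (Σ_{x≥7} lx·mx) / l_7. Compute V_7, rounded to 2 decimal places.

1.10

lx = nx/n0 = nx/2000: 1, 0.56, 0.32, 0.18, 0.1, 0.05, 0.03, 0.02, 0.01
lx·mx for x ≥ 7: 0.016, 0.006 → sum = 0.022
V_7 = 0.022 / l_7 = 0.022 / 0.02 = 1.1 → 1.10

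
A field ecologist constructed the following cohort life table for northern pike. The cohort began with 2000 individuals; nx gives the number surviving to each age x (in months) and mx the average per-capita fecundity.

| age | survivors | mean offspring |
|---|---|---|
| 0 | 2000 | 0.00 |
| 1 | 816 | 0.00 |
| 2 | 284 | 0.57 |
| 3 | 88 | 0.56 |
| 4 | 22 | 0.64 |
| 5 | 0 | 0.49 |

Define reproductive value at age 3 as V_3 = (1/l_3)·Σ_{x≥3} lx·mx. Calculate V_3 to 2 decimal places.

0.72

lx = nx/n0 = nx/2000: 1, 0.408, 0.142, 0.044, 0.011, 0
lx·mx for x ≥ 3: 0.02464, 0.00704, 0 → sum = 0.03168
V_3 = 0.03168 / l_3 = 0.03168 / 0.044 = 0.72 → 0.72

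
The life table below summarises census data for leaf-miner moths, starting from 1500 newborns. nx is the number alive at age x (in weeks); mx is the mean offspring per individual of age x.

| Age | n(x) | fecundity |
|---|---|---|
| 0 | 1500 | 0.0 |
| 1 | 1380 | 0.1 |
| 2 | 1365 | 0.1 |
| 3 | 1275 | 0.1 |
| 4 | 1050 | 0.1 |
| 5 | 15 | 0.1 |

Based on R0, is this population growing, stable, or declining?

lx = nx/n0 = nx/1500: 1, 0.92, 0.91, 0.85, 0.7, 0.01
R0 = Σ lx·mx = 0 + 0.092 + 0.091 + 0.085 + 0.07 + 0.001 = 0.339
R0 < 1, so the population is declining.

declining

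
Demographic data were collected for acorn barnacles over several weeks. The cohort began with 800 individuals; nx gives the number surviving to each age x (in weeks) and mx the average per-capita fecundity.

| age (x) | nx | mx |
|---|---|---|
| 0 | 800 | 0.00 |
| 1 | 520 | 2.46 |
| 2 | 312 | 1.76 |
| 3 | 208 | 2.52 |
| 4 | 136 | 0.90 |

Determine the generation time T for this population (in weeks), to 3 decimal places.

1.794

lx = nx/n0 = nx/800: 1, 0.65, 0.39, 0.26, 0.17
lx·mx: 0, 1.599, 0.6864, 0.6552, 0.153 → R0 = 3.0936
x·lx·mx: 0, 1.599, 1.3728, 1.9656, 0.612 → Σ = 5.5494
T = 5.5494 / 3.0936 = 1.793832… → 1.794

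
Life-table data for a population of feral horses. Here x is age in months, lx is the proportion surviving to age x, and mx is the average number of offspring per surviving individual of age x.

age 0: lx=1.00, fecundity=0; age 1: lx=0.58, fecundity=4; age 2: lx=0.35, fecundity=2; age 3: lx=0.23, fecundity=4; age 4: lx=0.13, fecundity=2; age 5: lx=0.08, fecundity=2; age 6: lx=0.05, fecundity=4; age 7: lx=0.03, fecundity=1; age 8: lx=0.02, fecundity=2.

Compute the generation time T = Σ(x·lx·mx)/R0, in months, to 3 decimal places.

2.171

lx·mx: 0, 2.32, 0.7, 0.92, 0.26, 0.16, 0.2, 0.03, 0.04 → R0 = 4.63
x·lx·mx: 0, 2.32, 1.4, 2.76, 1.04, 0.8, 1.2, 0.21, 0.32 → Σ = 10.05
T = 10.05 / 4.63 = 2.170626… → 2.171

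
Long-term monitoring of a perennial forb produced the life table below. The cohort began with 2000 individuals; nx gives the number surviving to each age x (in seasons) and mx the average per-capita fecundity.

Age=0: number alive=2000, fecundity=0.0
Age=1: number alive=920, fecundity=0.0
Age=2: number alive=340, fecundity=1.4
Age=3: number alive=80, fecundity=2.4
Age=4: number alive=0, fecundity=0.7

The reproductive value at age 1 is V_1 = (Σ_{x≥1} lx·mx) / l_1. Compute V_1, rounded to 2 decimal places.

0.73

lx = nx/n0 = nx/2000: 1, 0.46, 0.17, 0.04, 0
lx·mx for x ≥ 1: 0, 0.238, 0.096, 0 → sum = 0.334
V_1 = 0.334 / l_1 = 0.334 / 0.46 = 0.726087… → 0.73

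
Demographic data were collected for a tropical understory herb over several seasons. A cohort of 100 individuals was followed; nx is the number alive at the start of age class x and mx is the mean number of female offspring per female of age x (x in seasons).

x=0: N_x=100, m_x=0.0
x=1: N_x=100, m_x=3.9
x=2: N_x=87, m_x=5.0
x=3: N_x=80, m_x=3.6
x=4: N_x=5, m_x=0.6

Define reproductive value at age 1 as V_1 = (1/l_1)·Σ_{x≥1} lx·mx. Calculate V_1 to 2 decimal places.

11.16

lx = nx/n0 = nx/100: 1, 1, 0.87, 0.8, 0.05
lx·mx for x ≥ 1: 3.9, 4.35, 2.88, 0.03 → sum = 11.16
V_1 = 11.16 / l_1 = 11.16 / 1 = 11.16 → 11.16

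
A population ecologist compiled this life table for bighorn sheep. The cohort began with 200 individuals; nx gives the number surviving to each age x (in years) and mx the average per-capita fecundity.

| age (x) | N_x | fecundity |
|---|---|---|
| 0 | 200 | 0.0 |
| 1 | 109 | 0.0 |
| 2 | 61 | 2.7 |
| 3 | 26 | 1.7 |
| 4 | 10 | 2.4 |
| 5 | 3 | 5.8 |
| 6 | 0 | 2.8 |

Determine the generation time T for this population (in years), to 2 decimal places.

lx = nx/n0 = nx/200: 1, 0.545, 0.305, 0.13, 0.05, 0.015, 0
lx·mx: 0, 0, 0.8235, 0.221, 0.12, 0.087, 0 → R0 = 1.2515
x·lx·mx: 0, 0, 1.647, 0.663, 0.48, 0.435, 0 → Σ = 3.225
T = 3.225 / 1.2515 = 2.576908… → 2.58

2.58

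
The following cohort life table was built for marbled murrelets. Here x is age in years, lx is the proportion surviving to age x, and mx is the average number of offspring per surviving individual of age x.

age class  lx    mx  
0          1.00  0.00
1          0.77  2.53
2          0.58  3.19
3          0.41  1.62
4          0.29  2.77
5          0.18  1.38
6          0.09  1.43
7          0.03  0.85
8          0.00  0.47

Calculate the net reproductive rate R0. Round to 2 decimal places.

lx·mx by age: 0, 1.9481, 1.8502, 0.6642, 0.8033, 0.2484, 0.1287, 0.0255, 0
R0 = Σ lx·mx = 5.6684 → 5.67

5.67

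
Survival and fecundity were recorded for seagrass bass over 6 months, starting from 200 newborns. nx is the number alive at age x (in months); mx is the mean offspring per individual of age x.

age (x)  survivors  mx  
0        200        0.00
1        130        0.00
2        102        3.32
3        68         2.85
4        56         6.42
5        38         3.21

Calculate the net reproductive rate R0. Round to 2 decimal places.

lx = nx/n0 = nx/200: 1, 0.65, 0.51, 0.34, 0.28, 0.19
lx·mx by age: 0, 0, 1.6932, 0.969, 1.7976, 0.6099
R0 = Σ lx·mx = 5.0697 → 5.07

5.07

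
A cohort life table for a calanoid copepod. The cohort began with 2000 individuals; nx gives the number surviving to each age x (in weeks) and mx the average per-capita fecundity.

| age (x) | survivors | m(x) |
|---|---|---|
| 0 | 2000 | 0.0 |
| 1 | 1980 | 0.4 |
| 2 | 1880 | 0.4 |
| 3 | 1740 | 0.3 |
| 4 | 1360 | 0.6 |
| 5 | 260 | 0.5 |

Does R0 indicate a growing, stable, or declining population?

lx = nx/n0 = nx/2000: 1, 0.99, 0.94, 0.87, 0.68, 0.13
R0 = Σ lx·mx = 0 + 0.396 + 0.376 + 0.261 + 0.408 + 0.065 = 1.506
R0 > 1, so the population is growing.

growing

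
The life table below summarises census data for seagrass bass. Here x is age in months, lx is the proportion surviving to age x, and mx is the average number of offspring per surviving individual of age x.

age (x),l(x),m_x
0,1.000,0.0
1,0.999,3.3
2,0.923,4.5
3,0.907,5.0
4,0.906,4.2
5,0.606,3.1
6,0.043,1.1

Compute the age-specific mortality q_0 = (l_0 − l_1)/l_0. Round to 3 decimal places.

0.001

q_0 = (l_0 − l_1) / l_0 = (1 − 0.999) / 1
     = 0.001 / 1 = 0.001 → 0.001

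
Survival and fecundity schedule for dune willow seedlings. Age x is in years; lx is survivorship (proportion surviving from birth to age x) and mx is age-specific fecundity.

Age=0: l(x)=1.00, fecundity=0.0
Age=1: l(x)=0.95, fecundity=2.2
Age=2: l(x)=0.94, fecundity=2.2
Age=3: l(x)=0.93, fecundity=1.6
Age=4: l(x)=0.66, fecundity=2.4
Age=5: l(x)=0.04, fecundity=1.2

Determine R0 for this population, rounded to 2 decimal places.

lx·mx by age: 0, 2.09, 2.068, 1.488, 1.584, 0.048
R0 = Σ lx·mx = 7.278 → 7.28

7.28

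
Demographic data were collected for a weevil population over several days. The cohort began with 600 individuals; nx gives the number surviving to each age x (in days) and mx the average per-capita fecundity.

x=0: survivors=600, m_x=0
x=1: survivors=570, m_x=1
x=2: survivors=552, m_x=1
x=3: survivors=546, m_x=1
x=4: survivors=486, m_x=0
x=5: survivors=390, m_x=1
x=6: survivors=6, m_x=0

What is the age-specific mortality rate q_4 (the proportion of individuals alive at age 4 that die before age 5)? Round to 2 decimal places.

lx = nx/n0 = nx/600: 1, 0.95, 0.92, 0.91, 0.81, 0.65, 0.01
q_4 = (l_4 − l_5) / l_4 = (0.81 − 0.65) / 0.81
     = 0.16 / 0.81 = 0.197531… → 0.20

0.20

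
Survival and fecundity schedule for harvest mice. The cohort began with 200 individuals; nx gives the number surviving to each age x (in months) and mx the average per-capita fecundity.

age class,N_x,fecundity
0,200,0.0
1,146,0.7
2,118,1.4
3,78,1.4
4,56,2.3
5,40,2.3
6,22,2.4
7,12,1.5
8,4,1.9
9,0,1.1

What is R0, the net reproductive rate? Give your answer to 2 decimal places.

lx = nx/n0 = nx/200: 1, 0.73, 0.59, 0.39, 0.28, 0.2, 0.11, 0.06, 0.02, 0
lx·mx by age: 0, 0.511, 0.826, 0.546, 0.644, 0.46, 0.264, 0.09, 0.038, 0
R0 = Σ lx·mx = 3.379 → 3.38

3.38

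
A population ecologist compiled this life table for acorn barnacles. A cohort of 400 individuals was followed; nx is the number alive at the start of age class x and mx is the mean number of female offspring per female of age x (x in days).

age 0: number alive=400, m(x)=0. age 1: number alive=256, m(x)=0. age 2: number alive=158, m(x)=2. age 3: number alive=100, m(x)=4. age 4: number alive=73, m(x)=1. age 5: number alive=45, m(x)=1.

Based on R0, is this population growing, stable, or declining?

growing

lx = nx/n0 = nx/400: 1, 0.64, 0.395, 0.25, 0.1825, 0.1125
R0 = Σ lx·mx = 0 + 0 + 0.79 + 1 + 0.1825 + 0.1125 = 2.085
R0 > 1, so the population is growing.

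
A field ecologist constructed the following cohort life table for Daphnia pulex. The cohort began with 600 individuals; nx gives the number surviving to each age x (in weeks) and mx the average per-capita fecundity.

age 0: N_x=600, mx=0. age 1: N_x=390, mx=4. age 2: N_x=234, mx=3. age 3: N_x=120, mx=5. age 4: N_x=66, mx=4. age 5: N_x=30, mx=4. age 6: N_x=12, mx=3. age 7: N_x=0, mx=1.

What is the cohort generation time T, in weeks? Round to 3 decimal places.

lx = nx/n0 = nx/600: 1, 0.65, 0.39, 0.2, 0.11, 0.05, 0.02, 0
lx·mx: 0, 2.6, 1.17, 1, 0.44, 0.2, 0.06, 0 → R0 = 5.47
x·lx·mx: 0, 2.6, 2.34, 3, 1.76, 1, 0.36, 0 → Σ = 11.06
T = 11.06 / 5.47 = 2.021938… → 2.022

2.022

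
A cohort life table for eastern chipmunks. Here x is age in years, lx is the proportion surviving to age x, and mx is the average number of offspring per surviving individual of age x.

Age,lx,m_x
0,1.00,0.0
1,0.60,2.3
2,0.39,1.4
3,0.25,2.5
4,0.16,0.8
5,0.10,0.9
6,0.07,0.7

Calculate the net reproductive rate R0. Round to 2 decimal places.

lx·mx by age: 0, 1.38, 0.546, 0.625, 0.128, 0.09, 0.049
R0 = Σ lx·mx = 2.818 → 2.82

2.82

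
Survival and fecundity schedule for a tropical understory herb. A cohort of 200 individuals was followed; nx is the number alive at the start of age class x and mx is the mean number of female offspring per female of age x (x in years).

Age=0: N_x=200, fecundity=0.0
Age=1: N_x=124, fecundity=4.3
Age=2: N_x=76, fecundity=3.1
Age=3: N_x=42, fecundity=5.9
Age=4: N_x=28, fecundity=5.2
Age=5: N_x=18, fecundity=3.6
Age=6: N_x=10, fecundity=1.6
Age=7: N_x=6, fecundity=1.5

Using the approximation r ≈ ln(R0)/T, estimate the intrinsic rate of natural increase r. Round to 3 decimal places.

lx = nx/n0 = nx/200: 1, 0.62, 0.38, 0.21, 0.14, 0.09, 0.05, 0.03
R0 = Σ lx·mx = 0 + 2.666 + 1.178 + 1.239 + 0.728 + 0.324 + 0.08 + 0.045 = 6.26
Σ x·lx·mx = 14.066; T = 14.066/6.26 = 2.24696…
r ≈ ln(R0)/T = ln(6.26)/2.24696… = 0.81629… → 0.816

0.816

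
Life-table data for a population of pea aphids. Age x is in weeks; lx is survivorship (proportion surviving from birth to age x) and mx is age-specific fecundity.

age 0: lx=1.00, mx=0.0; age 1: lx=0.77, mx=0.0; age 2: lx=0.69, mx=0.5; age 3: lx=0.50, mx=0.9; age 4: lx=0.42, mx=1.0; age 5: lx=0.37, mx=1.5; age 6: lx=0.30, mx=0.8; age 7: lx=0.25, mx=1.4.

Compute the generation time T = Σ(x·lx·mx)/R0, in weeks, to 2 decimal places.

lx·mx: 0, 0, 0.345, 0.45, 0.42, 0.555, 0.24, 0.35 → R0 = 2.36
x·lx·mx: 0, 0, 0.69, 1.35, 1.68, 2.775, 1.44, 2.45 → Σ = 10.385
T = 10.385 / 2.36 = 4.400424… → 4.40

4.40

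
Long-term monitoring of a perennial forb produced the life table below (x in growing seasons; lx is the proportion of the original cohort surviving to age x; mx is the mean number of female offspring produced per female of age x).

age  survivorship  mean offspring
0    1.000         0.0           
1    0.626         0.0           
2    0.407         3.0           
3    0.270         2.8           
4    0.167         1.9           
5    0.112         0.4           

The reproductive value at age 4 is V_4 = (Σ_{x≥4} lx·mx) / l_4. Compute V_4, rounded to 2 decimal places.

2.17

lx·mx for x ≥ 4: 0.3173, 0.0448 → sum = 0.3621
V_4 = 0.3621 / l_4 = 0.3621 / 0.167 = 2.168263… → 2.17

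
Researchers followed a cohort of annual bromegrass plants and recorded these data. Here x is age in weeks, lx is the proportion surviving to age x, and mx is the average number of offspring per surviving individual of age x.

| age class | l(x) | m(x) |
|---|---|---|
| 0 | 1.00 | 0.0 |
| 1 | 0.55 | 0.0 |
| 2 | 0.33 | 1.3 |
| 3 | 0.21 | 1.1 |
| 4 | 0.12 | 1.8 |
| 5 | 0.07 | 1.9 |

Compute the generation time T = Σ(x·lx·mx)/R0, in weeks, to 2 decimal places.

3.05

lx·mx: 0, 0, 0.429, 0.231, 0.216, 0.133 → R0 = 1.009
x·lx·mx: 0, 0, 0.858, 0.693, 0.864, 0.665 → Σ = 3.08
T = 3.08 / 1.009 = 3.052527… → 3.05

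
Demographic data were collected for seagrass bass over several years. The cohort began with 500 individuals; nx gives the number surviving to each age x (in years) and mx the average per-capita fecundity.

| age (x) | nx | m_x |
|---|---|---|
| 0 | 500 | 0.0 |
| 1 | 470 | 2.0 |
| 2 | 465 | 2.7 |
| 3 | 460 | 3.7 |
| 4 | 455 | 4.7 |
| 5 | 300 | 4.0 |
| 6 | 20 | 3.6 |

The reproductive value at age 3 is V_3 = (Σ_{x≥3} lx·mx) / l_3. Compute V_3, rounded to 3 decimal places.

lx = nx/n0 = nx/500: 1, 0.94, 0.93, 0.92, 0.91, 0.6, 0.04
lx·mx for x ≥ 3: 3.404, 4.277, 2.4, 0.144 → sum = 10.225
V_3 = 10.225 / l_3 = 10.225 / 0.92 = 11.11413… → 11.114

11.114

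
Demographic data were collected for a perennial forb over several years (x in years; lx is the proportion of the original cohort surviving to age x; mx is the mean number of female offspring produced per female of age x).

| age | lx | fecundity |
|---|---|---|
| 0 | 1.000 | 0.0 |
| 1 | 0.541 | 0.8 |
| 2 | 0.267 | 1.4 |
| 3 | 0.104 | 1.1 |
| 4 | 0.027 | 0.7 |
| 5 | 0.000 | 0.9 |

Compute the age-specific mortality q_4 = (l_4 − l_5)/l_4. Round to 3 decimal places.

1.000

q_4 = (l_4 − l_5) / l_4 = (0.027 − 0) / 0.027
     = 0.027 / 0.027 = 1 → 1.000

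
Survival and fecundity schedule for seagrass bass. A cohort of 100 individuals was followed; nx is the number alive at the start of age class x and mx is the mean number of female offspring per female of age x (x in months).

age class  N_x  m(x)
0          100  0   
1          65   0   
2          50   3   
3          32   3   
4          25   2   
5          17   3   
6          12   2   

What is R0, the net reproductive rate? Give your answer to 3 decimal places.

lx = nx/n0 = nx/100: 1, 0.65, 0.5, 0.32, 0.25, 0.17, 0.12
lx·mx by age: 0, 0, 1.5, 0.96, 0.5, 0.51, 0.24
R0 = Σ lx·mx = 3.71 → 3.710

3.710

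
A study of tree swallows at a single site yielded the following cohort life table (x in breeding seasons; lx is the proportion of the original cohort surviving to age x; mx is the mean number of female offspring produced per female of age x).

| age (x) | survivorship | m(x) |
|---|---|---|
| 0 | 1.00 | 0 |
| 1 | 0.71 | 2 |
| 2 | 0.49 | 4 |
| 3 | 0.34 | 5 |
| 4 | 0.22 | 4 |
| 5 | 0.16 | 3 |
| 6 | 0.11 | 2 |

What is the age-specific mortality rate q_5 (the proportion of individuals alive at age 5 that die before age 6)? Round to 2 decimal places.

q_5 = (l_5 − l_6) / l_5 = (0.16 − 0.11) / 0.16
     = 0.05 / 0.16 = 0.3125 → 0.31

0.31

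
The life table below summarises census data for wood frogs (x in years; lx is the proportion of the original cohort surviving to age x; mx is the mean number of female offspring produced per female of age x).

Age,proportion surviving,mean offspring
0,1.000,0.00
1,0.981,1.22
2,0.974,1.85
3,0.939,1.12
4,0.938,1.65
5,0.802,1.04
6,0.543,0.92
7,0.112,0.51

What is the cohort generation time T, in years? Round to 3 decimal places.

lx·mx: 0, 1.19682, 1.8019, 1.05168, 1.5477, 0.83408, 0.49956, 0.05712 → R0 = 6.98886
x·lx·mx: 0, 1.19682, 3.6038, 3.15504, 6.1908, 4.1704, 2.99736, 0.39984 → Σ = 21.71406
T = 21.71406 / 6.98886 = 3.106953… → 3.107

3.107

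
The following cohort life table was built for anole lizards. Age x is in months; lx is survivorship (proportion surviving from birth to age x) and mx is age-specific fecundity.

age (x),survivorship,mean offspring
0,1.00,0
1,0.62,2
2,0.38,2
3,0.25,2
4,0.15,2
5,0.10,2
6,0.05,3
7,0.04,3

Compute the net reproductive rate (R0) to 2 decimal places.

3.27

lx·mx by age: 0, 1.24, 0.76, 0.5, 0.3, 0.2, 0.15, 0.12
R0 = Σ lx·mx = 3.27 → 3.27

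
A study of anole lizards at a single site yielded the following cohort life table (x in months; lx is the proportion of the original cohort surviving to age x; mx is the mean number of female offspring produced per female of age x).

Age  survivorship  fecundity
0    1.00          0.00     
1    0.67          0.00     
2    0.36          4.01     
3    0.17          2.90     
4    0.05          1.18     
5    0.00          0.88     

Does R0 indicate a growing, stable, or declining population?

growing

R0 = Σ lx·mx = 0 + 0 + 1.4436 + 0.493 + 0.059 + 0 = 1.9956
R0 > 1, so the population is growing.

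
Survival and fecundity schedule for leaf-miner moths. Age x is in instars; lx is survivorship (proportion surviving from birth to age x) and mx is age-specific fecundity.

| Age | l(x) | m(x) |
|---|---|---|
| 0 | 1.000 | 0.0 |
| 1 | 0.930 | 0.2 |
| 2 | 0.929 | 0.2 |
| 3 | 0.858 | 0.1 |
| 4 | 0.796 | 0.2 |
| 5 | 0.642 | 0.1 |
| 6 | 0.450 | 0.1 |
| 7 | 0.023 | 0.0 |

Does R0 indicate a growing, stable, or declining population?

R0 = Σ lx·mx = 0 + 0.186 + 0.1858 + 0.0858 + 0.1592 + 0.0642 + 0.045 + 0 = 0.726
R0 < 1, so the population is declining.

declining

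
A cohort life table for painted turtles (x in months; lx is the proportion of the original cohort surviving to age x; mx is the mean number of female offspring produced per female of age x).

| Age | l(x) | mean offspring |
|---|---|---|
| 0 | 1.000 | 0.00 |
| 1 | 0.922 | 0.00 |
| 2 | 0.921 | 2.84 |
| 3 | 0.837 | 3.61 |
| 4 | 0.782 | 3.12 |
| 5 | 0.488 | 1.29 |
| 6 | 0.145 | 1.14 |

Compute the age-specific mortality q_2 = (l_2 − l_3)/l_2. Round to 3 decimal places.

q_2 = (l_2 − l_3) / l_2 = (0.921 − 0.837) / 0.921
     = 0.084 / 0.921 = 0.091205… → 0.091

0.091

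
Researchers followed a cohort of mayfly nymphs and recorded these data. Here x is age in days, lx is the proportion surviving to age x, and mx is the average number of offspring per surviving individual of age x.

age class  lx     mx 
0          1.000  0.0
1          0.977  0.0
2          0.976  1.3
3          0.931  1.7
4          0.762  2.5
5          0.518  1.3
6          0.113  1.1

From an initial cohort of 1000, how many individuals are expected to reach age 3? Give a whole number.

931

Expected survivors = N0 · l_3 = 1000 × 0.931 = 931 → 931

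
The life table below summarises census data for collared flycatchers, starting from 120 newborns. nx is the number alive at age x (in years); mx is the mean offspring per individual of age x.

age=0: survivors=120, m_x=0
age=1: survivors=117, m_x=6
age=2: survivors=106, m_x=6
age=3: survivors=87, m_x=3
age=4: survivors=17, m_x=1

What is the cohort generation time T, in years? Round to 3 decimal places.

1.748

lx = nx/n0 = nx/120: 1, 0.975, 0.88333…, 0.725, 0.14167…
lx·mx: 0, 5.85, 5.3…, 2.175, 0.141667… → R0 = 13.466667…
x·lx·mx: 0, 5.85, 10.6…, 6.525, 0.566667… → Σ = 23.541667…
T = 23.541667… / 13.466667… = 1.748144… → 1.748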